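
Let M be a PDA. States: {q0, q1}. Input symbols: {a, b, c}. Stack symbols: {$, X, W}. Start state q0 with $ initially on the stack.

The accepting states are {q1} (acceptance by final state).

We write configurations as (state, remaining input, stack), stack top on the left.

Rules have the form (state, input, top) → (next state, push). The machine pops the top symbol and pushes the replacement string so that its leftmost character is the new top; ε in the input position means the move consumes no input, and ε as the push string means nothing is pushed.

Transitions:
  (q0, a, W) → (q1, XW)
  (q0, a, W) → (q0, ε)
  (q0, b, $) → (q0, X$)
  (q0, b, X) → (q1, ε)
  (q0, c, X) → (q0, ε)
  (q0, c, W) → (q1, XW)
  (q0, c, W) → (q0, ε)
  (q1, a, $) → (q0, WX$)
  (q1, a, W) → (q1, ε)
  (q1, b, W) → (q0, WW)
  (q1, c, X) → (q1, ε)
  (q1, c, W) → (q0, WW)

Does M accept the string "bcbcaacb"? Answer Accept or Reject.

Reject

No computation consumes all input and reaches a final state.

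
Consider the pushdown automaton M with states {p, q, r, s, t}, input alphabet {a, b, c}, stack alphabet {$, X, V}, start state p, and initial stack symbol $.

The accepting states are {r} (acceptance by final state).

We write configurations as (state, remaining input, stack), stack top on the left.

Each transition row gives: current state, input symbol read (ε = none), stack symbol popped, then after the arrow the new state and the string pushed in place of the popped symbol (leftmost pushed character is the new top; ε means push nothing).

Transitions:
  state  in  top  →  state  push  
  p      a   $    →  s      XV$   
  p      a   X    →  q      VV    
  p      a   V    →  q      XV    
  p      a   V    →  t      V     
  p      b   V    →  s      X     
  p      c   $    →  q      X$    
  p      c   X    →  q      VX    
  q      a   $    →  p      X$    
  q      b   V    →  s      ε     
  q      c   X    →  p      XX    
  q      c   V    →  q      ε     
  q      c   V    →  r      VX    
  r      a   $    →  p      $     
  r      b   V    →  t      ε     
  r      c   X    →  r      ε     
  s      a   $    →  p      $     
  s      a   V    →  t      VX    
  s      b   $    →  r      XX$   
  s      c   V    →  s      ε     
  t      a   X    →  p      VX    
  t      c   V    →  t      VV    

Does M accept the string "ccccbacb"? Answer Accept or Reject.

Reject

No computation consumes all input and reaches a final state.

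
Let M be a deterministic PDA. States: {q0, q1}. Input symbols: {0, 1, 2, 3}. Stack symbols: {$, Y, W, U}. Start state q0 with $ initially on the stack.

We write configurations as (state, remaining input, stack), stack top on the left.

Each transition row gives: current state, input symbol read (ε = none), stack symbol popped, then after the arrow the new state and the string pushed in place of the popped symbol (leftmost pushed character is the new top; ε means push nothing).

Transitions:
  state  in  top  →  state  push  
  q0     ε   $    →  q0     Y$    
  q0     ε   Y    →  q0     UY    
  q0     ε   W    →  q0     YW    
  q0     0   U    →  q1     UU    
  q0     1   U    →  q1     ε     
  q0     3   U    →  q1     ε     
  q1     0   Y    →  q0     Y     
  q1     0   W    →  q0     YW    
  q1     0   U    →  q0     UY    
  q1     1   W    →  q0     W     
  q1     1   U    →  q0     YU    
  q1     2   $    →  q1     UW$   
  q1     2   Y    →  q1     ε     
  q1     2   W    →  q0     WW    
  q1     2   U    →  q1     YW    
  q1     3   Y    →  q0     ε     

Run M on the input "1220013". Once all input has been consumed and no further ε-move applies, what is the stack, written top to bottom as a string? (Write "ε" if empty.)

YUUYW$

(q0, 1220013, $) ⊢ (q0, 1220013, Y$) ⊢ (q0, 1220013, UY$) ⊢ (q1, 220013, Y$) ⊢ (q1, 20013, $) ⊢ (q1, 0013, UW$) ⊢ (q0, 013, UYW$) ⊢ (q1, 13, UUYW$) ⊢ (q0, 3, YUUYW$) ⊢ (q0, 3, UYUUYW$) ⊢ (q1, ε, YUUYW$)
All input consumed in state q1 with stack YUUYW$.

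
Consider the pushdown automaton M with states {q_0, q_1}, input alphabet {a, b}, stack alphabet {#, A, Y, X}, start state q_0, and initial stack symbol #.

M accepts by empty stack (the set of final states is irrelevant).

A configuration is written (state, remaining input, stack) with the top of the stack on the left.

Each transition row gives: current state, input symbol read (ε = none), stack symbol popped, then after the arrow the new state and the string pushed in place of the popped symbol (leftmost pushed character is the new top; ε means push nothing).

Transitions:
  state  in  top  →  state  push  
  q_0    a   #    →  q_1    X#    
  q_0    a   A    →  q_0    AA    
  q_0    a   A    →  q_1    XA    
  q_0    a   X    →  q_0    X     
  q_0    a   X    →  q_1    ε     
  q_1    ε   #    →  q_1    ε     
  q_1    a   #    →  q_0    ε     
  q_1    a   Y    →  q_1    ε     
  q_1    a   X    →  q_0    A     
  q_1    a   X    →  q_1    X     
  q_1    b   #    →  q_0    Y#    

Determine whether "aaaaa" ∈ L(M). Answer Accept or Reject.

No computation consumes all input and empties the stack.

Reject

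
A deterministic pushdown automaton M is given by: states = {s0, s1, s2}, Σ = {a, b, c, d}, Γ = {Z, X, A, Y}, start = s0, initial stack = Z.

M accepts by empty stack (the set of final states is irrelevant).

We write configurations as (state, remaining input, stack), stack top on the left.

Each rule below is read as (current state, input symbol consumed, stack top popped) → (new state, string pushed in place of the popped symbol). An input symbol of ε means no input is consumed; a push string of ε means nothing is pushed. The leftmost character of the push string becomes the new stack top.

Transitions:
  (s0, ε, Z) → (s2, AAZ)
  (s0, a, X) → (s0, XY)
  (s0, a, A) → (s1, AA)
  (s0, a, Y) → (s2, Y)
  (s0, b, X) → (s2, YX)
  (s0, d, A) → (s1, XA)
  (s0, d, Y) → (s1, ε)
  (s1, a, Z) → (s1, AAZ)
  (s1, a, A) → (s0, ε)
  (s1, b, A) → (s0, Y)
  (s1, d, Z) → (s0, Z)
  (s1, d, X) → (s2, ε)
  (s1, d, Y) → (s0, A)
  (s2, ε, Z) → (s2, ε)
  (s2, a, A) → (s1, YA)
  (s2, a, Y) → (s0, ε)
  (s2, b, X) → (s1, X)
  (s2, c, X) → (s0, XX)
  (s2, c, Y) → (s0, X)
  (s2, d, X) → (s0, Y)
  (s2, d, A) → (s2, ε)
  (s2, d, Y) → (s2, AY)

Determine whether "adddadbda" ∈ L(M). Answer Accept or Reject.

(s0, adddadbda, Z)
  ε-move, top Z: go to s2, push AAZ → (s2, adddadbda, AAZ)
  read a, top A: go to s1, push YA → (s1, dddadbda, YAAZ)
  read d, top Y: go to s0, push A → (s0, ddadbda, AAAZ)
  read d, top A: go to s1, push XA → (s1, dadbda, XAAAZ)
  read d, top X: go to s2, push ε → (s2, adbda, AAAZ)
  read a, top A: go to s1, push YA → (s1, dbda, YAAAZ)
  read d, top Y: go to s0, push A → (s0, bda, AAAAZ)
No transition applies at (s0, bda, AAAAZ); input not fully consumed.

Reject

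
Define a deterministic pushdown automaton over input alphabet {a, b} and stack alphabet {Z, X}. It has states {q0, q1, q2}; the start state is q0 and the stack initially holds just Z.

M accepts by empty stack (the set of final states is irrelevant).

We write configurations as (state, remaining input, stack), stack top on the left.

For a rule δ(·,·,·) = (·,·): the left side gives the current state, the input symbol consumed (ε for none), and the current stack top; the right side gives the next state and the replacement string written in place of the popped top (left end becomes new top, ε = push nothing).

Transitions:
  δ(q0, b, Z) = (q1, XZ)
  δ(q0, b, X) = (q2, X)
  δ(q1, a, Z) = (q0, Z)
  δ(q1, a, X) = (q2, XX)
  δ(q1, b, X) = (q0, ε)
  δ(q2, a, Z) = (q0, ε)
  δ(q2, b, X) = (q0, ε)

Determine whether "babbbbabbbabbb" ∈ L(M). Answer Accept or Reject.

Reject

(q0, babbbbabbbabbb, Z)
  read b, top Z: go to q1, push XZ → (q1, abbbbabbbabbb, XZ)
  read a, top X: go to q2, push XX → (q2, bbbbabbbabbb, XXZ)
  read b, top X: go to q0, push ε → (q0, bbbabbbabbb, XZ)
  read b, top X: go to q2, push X → (q2, bbabbbabbb, XZ)
  read b, top X: go to q0, push ε → (q0, babbbabbb, Z)
  read b, top Z: go to q1, push XZ → (q1, abbbabbb, XZ)
  read a, top X: go to q2, push XX → (q2, bbbabbb, XXZ)
  read b, top X: go to q0, push ε → (q0, bbabbb, XZ)
  read b, top X: go to q2, push X → (q2, babbb, XZ)
  read b, top X: go to q0, push ε → (q0, abbb, Z)
No transition applies at (q0, abbb, Z); input not fully consumed.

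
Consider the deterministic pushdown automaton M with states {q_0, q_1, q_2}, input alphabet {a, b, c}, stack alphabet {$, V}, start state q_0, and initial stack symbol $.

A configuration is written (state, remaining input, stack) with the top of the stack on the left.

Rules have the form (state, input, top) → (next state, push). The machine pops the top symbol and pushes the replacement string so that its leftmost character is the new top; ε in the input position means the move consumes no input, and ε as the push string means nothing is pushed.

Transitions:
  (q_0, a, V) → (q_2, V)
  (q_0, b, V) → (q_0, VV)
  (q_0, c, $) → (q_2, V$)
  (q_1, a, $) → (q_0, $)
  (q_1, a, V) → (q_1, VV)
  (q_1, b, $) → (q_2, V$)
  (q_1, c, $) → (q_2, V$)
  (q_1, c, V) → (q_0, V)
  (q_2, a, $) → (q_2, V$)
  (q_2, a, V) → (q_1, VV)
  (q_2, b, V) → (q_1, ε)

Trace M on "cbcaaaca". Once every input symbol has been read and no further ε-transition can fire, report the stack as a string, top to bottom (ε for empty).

(q_0, cbcaaaca, $)
  read c, top $: go to q_2, push V$ → (q_2, bcaaaca, V$)
  read b, top V: go to q_1, push ε → (q_1, caaaca, $)
  read c, top $: go to q_2, push V$ → (q_2, aaaca, V$)
  read a, top V: go to q_1, push VV → (q_1, aaca, VV$)
  read a, top V: go to q_1, push VV → (q_1, aca, VVV$)
  read a, top V: go to q_1, push VV → (q_1, ca, VVVV$)
  read c, top V: go to q_0, push V → (q_0, a, VVVV$)
  read a, top V: go to q_2, push V → (q_2, ε, VVVV$)
All input consumed in state q_2 with stack VVVV$.

VVVV$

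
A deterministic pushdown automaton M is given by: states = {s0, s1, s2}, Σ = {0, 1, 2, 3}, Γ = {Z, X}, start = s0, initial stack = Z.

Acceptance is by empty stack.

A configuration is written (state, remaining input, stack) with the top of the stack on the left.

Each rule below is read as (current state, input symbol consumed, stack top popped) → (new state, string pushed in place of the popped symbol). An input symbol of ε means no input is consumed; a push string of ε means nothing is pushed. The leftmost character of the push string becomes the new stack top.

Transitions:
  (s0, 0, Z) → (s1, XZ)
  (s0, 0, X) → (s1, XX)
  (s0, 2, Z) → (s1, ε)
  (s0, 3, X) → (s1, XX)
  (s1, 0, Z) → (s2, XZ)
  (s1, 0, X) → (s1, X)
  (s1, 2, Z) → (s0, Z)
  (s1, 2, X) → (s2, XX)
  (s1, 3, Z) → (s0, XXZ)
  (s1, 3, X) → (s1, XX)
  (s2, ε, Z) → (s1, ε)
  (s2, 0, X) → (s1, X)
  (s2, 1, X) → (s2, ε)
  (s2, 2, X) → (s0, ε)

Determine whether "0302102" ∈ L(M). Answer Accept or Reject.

Reject

(s0, 0302102, Z)
  read 0, top Z: go to s1, push XZ → (s1, 302102, XZ)
  read 3, top X: go to s1, push XX → (s1, 02102, XXZ)
  read 0, top X: go to s1, push X → (s1, 2102, XXZ)
  read 2, top X: go to s2, push XX → (s2, 102, XXXZ)
  read 1, top X: go to s2, push ε → (s2, 02, XXZ)
  read 0, top X: go to s1, push X → (s1, 2, XXZ)
  read 2, top X: go to s2, push XX → (s2, ε, XXXZ)
All input consumed; stack is XXXZ, not empty, and no further ε-move applies.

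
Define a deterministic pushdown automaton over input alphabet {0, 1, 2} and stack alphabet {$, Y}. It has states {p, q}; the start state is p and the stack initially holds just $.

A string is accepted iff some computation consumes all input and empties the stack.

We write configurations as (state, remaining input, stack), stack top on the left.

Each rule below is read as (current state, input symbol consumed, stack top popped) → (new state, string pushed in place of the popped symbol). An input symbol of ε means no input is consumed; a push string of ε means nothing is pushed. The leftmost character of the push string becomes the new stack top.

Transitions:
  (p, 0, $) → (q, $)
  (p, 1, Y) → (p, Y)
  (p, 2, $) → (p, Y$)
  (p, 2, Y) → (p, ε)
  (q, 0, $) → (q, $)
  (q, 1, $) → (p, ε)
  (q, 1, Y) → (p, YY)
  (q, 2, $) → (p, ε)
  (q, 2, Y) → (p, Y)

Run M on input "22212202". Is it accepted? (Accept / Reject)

(p, 22212202, $) ⊢ (p, 2212202, Y$) ⊢ (p, 212202, $) ⊢ (p, 12202, Y$) ⊢ (p, 2202, Y$) ⊢ (p, 202, $) ⊢ (p, 02, Y$)
No transition applies at (p, 02, Y$); input not fully consumed.

Reject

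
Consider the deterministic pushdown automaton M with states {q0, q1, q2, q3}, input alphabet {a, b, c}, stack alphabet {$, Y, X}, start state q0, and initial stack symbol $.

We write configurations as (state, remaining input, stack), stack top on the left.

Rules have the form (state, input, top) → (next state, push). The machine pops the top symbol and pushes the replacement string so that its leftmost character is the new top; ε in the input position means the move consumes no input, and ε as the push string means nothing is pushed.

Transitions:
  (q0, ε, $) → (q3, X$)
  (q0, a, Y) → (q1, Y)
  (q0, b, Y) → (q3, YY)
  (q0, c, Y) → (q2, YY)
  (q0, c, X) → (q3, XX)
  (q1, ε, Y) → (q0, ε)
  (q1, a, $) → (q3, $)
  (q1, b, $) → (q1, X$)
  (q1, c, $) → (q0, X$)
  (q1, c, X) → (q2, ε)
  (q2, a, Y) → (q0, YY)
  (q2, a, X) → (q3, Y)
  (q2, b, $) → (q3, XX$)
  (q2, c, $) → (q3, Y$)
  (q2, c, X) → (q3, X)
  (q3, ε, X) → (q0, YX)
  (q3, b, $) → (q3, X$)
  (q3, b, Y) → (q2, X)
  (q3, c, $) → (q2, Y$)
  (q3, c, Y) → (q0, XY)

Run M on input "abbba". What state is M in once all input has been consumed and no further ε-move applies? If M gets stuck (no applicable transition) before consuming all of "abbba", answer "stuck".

(q0, abbba, $)
  ε-move, top $: go to q3, push X$ → (q3, abbba, X$)
  ε-move, top X: go to q0, push YX → (q0, abbba, YX$)
  read a, top Y: go to q1, push Y → (q1, bbba, YX$)
  ε-move, top Y: go to q0, push ε → (q0, bbba, X$)
No transition for (q0, b, top X); M blocks with input bbba remaining.

stuck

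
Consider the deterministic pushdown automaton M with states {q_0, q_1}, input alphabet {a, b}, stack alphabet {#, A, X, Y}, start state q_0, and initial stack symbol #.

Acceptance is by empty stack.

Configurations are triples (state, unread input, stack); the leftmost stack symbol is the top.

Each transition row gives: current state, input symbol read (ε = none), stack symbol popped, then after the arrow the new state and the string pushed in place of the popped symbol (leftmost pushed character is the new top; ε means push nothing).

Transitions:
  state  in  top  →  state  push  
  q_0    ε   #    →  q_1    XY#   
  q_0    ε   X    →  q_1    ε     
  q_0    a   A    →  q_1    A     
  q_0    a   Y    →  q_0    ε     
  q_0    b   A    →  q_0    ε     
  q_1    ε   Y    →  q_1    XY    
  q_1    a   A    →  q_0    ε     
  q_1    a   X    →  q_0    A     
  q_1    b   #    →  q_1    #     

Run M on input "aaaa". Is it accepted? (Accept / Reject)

(q_0, aaaa, #)
  ε-move, top #: go to q_1, push XY# → (q_1, aaaa, XY#)
  read a, top X: go to q_0, push A → (q_0, aaa, AY#)
  read a, top A: go to q_1, push A → (q_1, aa, AY#)
  read a, top A: go to q_0, push ε → (q_0, a, Y#)
  read a, top Y: go to q_0, push ε → (q_0, ε, #)
  ε-move, top #: go to q_1, push XY# → (q_1, ε, XY#)
All input consumed; stack is XY#, not empty, and no further ε-move applies.

Reject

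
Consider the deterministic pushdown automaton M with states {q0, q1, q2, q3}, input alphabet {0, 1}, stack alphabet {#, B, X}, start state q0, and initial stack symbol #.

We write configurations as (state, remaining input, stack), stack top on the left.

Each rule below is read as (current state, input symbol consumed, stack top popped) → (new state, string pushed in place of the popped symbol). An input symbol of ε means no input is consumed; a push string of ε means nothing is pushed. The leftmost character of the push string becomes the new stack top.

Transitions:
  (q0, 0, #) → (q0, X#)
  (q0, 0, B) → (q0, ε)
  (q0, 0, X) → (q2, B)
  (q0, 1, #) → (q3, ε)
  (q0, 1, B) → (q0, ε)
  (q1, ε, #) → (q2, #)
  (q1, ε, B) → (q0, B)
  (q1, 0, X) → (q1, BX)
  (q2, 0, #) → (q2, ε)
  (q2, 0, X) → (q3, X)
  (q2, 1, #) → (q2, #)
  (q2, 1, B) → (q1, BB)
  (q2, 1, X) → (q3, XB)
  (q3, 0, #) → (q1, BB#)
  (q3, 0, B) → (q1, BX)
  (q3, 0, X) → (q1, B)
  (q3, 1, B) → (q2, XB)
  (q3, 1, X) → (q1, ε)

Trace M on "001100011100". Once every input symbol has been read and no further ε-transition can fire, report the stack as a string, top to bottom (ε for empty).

(q0, 001100011100, #) ⊢ (q0, 01100011100, X#) ⊢ (q2, 1100011100, B#) ⊢ (q1, 100011100, BB#) ⊢ (q0, 100011100, BB#) ⊢ (q0, 00011100, B#) ⊢ (q0, 0011100, #) ⊢ (q0, 011100, X#) ⊢ (q2, 11100, B#) ⊢ (q1, 1100, BB#) ⊢ (q0, 1100, BB#) ⊢ (q0, 100, B#) ⊢ (q0, 00, #) ⊢ (q0, 0, X#) ⊢ (q2, ε, B#)
All input consumed in state q2 with stack B#.

B#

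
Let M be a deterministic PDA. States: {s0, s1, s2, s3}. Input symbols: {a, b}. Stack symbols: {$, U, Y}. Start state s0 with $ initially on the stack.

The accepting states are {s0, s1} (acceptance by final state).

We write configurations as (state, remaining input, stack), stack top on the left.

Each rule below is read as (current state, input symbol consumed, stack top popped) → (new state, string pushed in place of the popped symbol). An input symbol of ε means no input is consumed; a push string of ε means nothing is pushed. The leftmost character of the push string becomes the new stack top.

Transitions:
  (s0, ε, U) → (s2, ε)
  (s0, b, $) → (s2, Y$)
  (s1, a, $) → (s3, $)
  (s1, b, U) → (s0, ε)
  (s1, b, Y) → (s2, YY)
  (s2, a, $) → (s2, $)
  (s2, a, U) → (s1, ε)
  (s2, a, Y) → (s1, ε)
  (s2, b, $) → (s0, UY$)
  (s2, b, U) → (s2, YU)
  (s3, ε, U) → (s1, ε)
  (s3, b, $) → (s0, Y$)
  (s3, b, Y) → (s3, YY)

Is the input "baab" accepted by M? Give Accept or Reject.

Accept

(s0, baab, $)
  read b, top $: go to s2, push Y$ → (s2, aab, Y$)
  read a, top Y: go to s1, push ε → (s1, ab, $)
  read a, top $: go to s3, push $ → (s3, b, $)
  read b, top $: go to s0, push Y$ → (s0, ε, Y$)
All input consumed; state s0 ∈ F.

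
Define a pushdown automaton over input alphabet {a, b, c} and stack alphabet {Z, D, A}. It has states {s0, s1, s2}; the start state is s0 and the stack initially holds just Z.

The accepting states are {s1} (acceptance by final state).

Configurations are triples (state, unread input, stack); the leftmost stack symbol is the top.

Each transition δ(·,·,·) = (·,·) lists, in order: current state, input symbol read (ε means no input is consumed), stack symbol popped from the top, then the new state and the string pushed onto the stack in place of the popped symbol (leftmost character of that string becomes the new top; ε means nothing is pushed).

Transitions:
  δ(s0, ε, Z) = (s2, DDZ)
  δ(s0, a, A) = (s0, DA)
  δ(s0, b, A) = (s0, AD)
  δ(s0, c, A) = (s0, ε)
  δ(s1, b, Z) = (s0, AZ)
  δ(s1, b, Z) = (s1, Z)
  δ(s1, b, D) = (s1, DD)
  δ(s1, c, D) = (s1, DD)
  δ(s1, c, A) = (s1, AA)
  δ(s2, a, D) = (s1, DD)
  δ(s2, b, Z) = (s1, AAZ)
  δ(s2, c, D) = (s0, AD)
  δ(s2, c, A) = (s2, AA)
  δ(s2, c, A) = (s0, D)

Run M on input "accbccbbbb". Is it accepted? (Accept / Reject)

One accepting computation: (s0, accbccbbbb, Z) ⊢ (s2, accbccbbbb, DDZ) ⊢ (s1, ccbccbbbb, DDDZ) ⊢ (s1, cbccbbbb, DDDDZ) ⊢ (s1, bccbbbb, DDDDDZ) ⊢ (s1, ccbbbb, DDDDDDZ) ⊢ (s1, cbbbb, DDDDDDDZ) ⊢ (s1, bbbb, DDDDDDDDZ) ⊢ (s1, bbb, DDDDDDDDDZ) ⊢ (s1, bb, DDDDDDDDDDZ) ⊢ (s1, b, DDDDDDDDDDDZ) ⊢ (s1, ε, DDDDDDDDDDDDZ)
All input consumed and state s1 ∈ F.

Accept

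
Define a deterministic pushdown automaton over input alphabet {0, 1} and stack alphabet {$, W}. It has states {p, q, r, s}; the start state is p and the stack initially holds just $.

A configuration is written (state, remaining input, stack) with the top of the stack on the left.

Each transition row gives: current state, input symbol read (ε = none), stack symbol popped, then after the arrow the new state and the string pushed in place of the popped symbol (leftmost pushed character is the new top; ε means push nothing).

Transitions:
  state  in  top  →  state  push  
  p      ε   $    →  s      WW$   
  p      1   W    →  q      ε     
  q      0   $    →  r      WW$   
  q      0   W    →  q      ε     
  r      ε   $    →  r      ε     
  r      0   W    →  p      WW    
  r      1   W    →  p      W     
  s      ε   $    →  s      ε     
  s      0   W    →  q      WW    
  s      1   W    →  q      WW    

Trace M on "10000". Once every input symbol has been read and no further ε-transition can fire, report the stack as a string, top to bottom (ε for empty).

(p, 10000, $)
  ε-move, top $: go to s, push WW$ → (s, 10000, WW$)
  read 1, top W: go to q, push WW → (q, 0000, WWW$)
  read 0, top W: go to q, push ε → (q, 000, WW$)
  read 0, top W: go to q, push ε → (q, 00, W$)
  read 0, top W: go to q, push ε → (q, 0, $)
  read 0, top $: go to r, push WW$ → (r, ε, WW$)
All input consumed in state r with stack WW$.

WW$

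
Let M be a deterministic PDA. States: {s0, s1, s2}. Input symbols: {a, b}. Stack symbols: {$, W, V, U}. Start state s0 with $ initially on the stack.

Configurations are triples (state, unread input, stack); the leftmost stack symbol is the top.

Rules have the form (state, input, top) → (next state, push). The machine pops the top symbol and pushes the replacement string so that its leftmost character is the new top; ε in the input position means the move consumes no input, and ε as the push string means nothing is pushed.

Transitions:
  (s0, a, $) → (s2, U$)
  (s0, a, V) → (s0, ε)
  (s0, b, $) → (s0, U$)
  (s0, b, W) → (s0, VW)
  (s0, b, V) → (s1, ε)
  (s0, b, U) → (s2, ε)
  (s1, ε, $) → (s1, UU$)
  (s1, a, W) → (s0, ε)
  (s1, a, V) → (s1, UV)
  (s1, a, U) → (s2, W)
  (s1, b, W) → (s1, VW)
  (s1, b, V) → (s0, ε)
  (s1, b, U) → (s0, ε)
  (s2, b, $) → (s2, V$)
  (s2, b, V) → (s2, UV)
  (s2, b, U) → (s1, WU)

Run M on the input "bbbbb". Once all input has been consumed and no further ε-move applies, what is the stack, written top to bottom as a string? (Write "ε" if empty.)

WUV$

(s0, bbbbb, $)
  read b, top $: go to s0, push U$ → (s0, bbbb, U$)
  read b, top U: go to s2, push ε → (s2, bbb, $)
  read b, top $: go to s2, push V$ → (s2, bb, V$)
  read b, top V: go to s2, push UV → (s2, b, UV$)
  read b, top U: go to s1, push WU → (s1, ε, WUV$)
All input consumed in state s1 with stack WUV$.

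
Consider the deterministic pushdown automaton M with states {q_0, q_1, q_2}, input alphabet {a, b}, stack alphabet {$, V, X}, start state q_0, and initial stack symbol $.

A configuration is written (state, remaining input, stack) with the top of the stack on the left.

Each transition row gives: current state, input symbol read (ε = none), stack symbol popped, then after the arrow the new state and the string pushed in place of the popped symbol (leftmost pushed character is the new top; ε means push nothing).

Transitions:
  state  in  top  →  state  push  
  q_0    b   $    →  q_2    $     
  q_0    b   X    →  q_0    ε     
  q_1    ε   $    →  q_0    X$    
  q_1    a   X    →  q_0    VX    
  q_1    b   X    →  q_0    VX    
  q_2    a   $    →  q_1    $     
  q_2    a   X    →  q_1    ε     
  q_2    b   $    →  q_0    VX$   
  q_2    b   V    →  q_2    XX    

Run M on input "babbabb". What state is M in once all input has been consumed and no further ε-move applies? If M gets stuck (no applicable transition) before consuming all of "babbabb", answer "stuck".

q_2

(q_0, babbabb, $) ⊢ (q_2, abbabb, $) ⊢ (q_1, bbabb, $) ⊢ (q_0, bbabb, X$) ⊢ (q_0, babb, $) ⊢ (q_2, abb, $) ⊢ (q_1, bb, $) ⊢ (q_0, bb, X$) ⊢ (q_0, b, $) ⊢ (q_2, ε, $)
All input consumed; M is in state q_2.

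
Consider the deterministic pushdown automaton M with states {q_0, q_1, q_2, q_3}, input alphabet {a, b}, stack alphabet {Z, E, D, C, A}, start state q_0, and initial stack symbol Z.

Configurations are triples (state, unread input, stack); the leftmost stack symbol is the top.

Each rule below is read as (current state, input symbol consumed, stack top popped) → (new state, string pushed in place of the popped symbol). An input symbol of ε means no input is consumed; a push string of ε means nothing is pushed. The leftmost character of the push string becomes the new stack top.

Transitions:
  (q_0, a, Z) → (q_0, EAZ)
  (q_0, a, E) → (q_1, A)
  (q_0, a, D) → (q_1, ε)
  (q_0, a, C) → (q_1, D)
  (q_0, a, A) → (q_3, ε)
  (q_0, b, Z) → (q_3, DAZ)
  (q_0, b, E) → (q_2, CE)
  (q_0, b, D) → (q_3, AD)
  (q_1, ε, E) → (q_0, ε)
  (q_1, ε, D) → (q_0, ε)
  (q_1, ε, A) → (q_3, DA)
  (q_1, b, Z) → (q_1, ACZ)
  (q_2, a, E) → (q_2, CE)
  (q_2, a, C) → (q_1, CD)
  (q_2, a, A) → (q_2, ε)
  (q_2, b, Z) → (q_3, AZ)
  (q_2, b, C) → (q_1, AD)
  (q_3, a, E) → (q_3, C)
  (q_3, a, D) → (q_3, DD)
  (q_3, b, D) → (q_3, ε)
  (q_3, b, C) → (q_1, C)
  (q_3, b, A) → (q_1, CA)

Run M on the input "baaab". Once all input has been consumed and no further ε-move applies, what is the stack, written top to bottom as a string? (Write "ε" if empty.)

(q_0, baaab, Z)
  read b, top Z: go to q_3, push DAZ → (q_3, aaab, DAZ)
  read a, top D: go to q_3, push DD → (q_3, aab, DDAZ)
  read a, top D: go to q_3, push DD → (q_3, ab, DDDAZ)
  read a, top D: go to q_3, push DD → (q_3, b, DDDDAZ)
  read b, top D: go to q_3, push ε → (q_3, ε, DDDAZ)
All input consumed in state q_3 with stack DDDAZ.

DDDAZ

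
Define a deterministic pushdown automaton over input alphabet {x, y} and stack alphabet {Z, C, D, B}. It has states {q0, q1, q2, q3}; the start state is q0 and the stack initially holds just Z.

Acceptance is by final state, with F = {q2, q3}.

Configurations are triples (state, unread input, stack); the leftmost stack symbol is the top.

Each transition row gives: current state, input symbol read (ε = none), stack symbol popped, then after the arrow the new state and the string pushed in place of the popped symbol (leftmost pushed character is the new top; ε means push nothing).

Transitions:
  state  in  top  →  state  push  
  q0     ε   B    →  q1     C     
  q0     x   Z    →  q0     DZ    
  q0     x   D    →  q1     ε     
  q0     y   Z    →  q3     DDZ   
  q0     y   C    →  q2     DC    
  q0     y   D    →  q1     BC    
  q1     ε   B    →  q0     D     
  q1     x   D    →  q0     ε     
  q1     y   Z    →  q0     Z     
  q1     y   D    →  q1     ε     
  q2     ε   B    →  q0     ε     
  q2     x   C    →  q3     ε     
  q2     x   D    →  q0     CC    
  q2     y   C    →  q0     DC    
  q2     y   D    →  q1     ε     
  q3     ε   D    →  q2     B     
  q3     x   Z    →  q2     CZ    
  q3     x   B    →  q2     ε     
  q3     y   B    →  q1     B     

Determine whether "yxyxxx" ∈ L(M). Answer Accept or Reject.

Reject

(q0, yxyxxx, Z)
  read y, top Z: go to q3, push DDZ → (q3, xyxxx, DDZ)
  ε-move, top D: go to q2, push B → (q2, xyxxx, BDZ)
  ε-move, top B: go to q0, push ε → (q0, xyxxx, DZ)
  read x, top D: go to q1, push ε → (q1, yxxx, Z)
  read y, top Z: go to q0, push Z → (q0, xxx, Z)
  read x, top Z: go to q0, push DZ → (q0, xx, DZ)
  read x, top D: go to q1, push ε → (q1, x, Z)
No transition applies at (q1, x, Z); input not fully consumed.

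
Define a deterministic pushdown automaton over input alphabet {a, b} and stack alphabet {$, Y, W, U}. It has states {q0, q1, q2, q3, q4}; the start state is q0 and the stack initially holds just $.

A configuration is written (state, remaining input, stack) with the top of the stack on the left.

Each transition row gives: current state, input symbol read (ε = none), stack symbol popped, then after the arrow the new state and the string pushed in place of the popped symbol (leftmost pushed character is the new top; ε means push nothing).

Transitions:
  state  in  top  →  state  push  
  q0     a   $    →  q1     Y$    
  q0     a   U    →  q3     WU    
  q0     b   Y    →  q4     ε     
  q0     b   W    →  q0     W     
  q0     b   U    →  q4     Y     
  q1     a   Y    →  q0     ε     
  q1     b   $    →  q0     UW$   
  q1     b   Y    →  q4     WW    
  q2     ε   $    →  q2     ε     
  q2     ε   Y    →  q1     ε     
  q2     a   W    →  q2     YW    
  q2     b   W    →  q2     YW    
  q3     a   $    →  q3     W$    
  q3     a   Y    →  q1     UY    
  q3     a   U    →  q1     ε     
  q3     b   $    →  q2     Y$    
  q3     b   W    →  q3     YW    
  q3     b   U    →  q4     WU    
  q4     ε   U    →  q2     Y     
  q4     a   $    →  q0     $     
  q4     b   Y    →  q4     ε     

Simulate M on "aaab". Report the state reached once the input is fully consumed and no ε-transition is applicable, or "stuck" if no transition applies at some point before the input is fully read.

(q0, aaab, $)
  read a, top $: go to q1, push Y$ → (q1, aab, Y$)
  read a, top Y: go to q0, push ε → (q0, ab, $)
  read a, top $: go to q1, push Y$ → (q1, b, Y$)
  read b, top Y: go to q4, push WW → (q4, ε, WW$)
All input consumed; M is in state q4.

q4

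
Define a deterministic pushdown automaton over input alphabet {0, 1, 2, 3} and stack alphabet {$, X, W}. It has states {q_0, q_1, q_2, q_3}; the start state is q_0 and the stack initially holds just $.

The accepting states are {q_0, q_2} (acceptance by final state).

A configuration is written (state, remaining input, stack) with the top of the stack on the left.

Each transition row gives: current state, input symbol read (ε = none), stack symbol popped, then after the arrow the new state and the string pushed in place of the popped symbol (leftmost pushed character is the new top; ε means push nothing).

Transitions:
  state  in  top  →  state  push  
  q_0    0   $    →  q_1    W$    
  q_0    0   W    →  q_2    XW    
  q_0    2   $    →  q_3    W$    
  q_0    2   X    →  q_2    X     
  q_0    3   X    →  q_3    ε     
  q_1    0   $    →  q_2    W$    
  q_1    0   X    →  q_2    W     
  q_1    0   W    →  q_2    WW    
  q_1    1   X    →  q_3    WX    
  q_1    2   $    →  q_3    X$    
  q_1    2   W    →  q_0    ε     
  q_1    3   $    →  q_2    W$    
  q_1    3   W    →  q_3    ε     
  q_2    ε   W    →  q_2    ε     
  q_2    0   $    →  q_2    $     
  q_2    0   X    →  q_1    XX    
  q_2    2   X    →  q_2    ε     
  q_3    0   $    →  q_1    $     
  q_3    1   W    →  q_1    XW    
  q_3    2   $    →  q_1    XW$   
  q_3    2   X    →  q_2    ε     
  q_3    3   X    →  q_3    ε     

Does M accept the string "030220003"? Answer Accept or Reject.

Reject

(q_0, 030220003, $) ⊢ (q_1, 30220003, W$) ⊢ (q_3, 0220003, $) ⊢ (q_1, 220003, $) ⊢ (q_3, 20003, X$) ⊢ (q_2, 0003, $) ⊢ (q_2, 003, $) ⊢ (q_2, 03, $) ⊢ (q_2, 3, $)
No transition applies at (q_2, 3, $); input not fully consumed.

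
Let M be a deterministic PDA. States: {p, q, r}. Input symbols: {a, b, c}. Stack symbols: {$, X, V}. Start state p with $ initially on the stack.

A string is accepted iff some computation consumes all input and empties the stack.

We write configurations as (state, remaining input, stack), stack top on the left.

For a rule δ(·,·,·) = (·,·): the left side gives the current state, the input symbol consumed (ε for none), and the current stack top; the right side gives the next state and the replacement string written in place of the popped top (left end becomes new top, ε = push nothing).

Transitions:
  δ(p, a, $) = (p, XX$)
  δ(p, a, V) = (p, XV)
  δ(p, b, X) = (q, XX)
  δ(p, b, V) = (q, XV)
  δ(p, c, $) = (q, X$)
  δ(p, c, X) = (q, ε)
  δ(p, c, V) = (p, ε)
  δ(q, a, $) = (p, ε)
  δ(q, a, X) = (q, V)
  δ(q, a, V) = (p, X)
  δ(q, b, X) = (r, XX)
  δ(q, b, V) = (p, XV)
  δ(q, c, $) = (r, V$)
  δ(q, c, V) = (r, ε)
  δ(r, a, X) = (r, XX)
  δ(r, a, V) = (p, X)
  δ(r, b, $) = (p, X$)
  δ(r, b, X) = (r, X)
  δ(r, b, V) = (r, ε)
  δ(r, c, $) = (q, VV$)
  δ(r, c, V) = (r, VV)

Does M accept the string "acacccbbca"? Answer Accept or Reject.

Accept

(p, acacccbbca, $)
  read a, top $: go to p, push XX$ → (p, cacccbbca, XX$)
  read c, top X: go to q, push ε → (q, acccbbca, X$)
  read a, top X: go to q, push V → (q, cccbbca, V$)
  read c, top V: go to r, push ε → (r, ccbbca, $)
  read c, top $: go to q, push VV$ → (q, cbbca, VV$)
  read c, top V: go to r, push ε → (r, bbca, V$)
  read b, top V: go to r, push ε → (r, bca, $)
  read b, top $: go to p, push X$ → (p, ca, X$)
  read c, top X: go to q, push ε → (q, a, $)
  read a, top $: go to p, push ε → (p, ε, ε)
All input consumed and the stack is empty.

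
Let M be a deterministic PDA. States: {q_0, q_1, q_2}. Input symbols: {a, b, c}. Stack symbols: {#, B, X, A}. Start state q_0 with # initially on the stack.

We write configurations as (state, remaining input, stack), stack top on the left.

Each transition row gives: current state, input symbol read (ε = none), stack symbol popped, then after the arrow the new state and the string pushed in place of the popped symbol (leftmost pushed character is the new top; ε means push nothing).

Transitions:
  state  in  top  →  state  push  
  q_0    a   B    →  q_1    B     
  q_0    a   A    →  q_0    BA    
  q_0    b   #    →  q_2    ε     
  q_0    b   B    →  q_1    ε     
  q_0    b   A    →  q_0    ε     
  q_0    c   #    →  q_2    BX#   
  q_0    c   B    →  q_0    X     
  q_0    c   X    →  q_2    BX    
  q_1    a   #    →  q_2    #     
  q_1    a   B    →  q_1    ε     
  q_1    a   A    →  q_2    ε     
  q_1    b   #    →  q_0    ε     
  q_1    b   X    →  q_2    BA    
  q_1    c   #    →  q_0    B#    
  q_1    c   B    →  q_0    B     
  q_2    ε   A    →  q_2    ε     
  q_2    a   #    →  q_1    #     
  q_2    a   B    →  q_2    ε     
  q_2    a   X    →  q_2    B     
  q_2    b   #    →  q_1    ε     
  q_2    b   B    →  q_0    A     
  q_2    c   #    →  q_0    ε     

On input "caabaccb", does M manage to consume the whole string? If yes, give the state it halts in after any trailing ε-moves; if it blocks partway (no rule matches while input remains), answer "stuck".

q_0

(q_0, caabaccb, #)
  read c, top #: go to q_2, push BX# → (q_2, aabaccb, BX#)
  read a, top B: go to q_2, push ε → (q_2, abaccb, X#)
  read a, top X: go to q_2, push B → (q_2, baccb, B#)
  read b, top B: go to q_0, push A → (q_0, accb, A#)
  read a, top A: go to q_0, push BA → (q_0, ccb, BA#)
  read c, top B: go to q_0, push X → (q_0, cb, XA#)
  read c, top X: go to q_2, push BX → (q_2, b, BXA#)
  read b, top B: go to q_0, push A → (q_0, ε, AXA#)
All input consumed; M is in state q_0.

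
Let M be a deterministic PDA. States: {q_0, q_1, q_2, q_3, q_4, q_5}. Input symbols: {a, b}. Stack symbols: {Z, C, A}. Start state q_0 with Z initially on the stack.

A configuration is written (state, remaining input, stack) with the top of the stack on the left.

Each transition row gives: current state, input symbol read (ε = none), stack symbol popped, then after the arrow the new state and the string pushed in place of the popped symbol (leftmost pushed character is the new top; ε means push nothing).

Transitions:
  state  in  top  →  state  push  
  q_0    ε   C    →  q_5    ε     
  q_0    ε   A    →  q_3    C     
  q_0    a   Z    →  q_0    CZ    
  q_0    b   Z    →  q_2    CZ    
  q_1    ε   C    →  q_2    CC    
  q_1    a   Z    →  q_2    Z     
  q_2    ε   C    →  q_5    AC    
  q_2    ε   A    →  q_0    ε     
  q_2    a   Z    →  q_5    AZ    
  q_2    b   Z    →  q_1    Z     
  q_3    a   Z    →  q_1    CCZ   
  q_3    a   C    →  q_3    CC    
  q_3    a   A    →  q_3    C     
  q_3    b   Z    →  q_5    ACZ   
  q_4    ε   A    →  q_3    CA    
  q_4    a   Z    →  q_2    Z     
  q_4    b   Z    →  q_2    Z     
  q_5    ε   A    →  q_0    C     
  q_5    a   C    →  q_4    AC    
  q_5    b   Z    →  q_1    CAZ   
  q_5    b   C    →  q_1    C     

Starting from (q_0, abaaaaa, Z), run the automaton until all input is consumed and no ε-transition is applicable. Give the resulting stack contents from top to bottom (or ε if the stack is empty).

CCCCCACCAZ

(q_0, abaaaaa, Z)
  read a, top Z: go to q_0, push CZ → (q_0, baaaaa, CZ)
  ε-move, top C: go to q_5, push ε → (q_5, baaaaa, Z)
  read b, top Z: go to q_1, push CAZ → (q_1, aaaaa, CAZ)
  ε-move, top C: go to q_2, push CC → (q_2, aaaaa, CCAZ)
  ε-move, top C: go to q_5, push AC → (q_5, aaaaa, ACCAZ)
  ε-move, top A: go to q_0, push C → (q_0, aaaaa, CCCAZ)
  ε-move, top C: go to q_5, push ε → (q_5, aaaaa, CCAZ)
  read a, top C: go to q_4, push AC → (q_4, aaaa, ACCAZ)
  ε-move, top A: go to q_3, push CA → (q_3, aaaa, CACCAZ)
  read a, top C: go to q_3, push CC → (q_3, aaa, CCACCAZ)
  read a, top C: go to q_3, push CC → (q_3, aa, CCCACCAZ)
  read a, top C: go to q_3, push CC → (q_3, a, CCCCACCAZ)
  read a, top C: go to q_3, push CC → (q_3, ε, CCCCCACCAZ)
All input consumed in state q_3 with stack CCCCCACCAZ.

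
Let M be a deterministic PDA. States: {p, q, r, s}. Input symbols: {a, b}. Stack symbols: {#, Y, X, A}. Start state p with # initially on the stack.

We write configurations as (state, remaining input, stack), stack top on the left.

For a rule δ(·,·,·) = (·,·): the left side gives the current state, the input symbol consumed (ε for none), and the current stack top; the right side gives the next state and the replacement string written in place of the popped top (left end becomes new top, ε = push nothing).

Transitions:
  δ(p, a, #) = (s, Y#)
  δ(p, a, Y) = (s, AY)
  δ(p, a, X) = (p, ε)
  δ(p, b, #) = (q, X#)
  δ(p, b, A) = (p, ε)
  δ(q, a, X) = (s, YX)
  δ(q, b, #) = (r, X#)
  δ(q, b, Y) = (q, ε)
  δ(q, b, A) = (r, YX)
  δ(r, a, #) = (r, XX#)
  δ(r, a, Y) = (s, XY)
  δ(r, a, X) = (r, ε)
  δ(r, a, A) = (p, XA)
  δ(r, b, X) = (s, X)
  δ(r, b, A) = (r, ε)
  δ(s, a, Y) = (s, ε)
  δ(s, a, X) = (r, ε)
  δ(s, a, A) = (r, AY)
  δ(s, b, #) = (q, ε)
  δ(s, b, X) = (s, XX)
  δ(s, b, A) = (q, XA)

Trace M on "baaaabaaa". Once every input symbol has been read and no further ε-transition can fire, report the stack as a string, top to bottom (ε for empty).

XX#

(p, baaaabaaa, #) ⊢ (q, aaaabaaa, X#) ⊢ (s, aaabaaa, YX#) ⊢ (s, aabaaa, X#) ⊢ (r, abaaa, #) ⊢ (r, baaa, XX#) ⊢ (s, aaa, XX#) ⊢ (r, aa, X#) ⊢ (r, a, #) ⊢ (r, ε, XX#)
All input consumed in state r with stack XX#.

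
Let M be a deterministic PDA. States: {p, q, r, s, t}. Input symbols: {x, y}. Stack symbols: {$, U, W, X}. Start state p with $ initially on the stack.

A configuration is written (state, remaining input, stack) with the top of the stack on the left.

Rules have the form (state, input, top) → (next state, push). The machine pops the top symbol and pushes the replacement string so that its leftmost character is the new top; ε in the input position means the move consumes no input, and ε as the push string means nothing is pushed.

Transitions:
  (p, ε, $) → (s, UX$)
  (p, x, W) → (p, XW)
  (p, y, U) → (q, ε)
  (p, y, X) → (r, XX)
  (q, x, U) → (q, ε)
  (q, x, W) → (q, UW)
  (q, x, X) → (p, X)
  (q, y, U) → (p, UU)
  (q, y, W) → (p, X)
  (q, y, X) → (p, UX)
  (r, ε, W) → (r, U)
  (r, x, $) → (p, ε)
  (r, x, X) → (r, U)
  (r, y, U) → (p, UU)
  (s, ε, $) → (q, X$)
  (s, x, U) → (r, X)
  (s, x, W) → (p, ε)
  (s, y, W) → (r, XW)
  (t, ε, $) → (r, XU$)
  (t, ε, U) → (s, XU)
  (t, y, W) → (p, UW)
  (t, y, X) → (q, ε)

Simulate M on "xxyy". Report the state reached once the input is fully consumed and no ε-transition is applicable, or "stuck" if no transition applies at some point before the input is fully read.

(p, xxyy, $)
  ε-move, top $: go to s, push UX$ → (s, xxyy, UX$)
  read x, top U: go to r, push X → (r, xyy, XX$)
  read x, top X: go to r, push U → (r, yy, UX$)
  read y, top U: go to p, push UU → (p, y, UUX$)
  read y, top U: go to q, push ε → (q, ε, UX$)
All input consumed; M is in state q.

q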